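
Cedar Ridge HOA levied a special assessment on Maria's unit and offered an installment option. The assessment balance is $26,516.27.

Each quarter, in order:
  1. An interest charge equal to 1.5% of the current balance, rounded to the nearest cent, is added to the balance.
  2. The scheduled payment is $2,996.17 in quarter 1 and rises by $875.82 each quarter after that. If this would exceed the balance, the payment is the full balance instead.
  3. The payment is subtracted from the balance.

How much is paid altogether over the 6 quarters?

# | Opening | Interest | Payment | End bal
1 | $26,516.27 | $397.74 | $2,996.17 | $23,917.84
2 | $23,917.84 | $358.77 | $3,871.99 | $20,404.62
3 | $20,404.62 | $306.07 | $4,747.81 | $15,962.88
4 | $15,962.88 | $239.44 | $5,623.63 | $10,578.69
5 | $10,578.69 | $158.68 | $6,499.45 | $4,237.92
6 | $4,237.92 | $63.57 | $4,301.49 | $0.00
Total paid: $28,040.54

$28,040.54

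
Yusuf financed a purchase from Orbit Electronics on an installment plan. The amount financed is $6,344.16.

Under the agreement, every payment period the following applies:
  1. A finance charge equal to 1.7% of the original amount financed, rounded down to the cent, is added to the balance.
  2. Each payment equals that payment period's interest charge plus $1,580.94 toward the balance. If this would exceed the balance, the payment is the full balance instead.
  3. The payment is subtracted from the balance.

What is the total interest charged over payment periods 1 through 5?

$539.25

Payment period 1: opening $6,344.16; interest $107.85 → $6,452.01; payment $1,688.79; balance $4,763.22
Payment period 2: opening $4,763.22; interest $107.85 → $4,871.07; payment $1,688.79; balance $3,182.28
Payment period 3: opening $3,182.28; interest $107.85 → $3,290.13; payment $1,688.79; balance $1,601.34
Payment period 4: opening $1,601.34; interest $107.85 → $1,709.19; payment $1,688.79; balance $20.40
Payment period 5: opening $20.40; interest $107.85 → $128.25; payment $128.25; balance $0.00
Total interest: $107.85 + $107.85 + $107.85 + $107.85 + $107.85 = $539.25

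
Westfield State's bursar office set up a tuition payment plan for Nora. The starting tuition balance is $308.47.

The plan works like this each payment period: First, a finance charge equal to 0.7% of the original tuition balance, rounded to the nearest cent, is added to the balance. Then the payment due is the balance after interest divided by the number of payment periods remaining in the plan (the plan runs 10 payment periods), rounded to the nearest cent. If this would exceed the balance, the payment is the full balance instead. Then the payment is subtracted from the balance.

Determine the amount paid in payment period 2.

Payment period 1: opening $308.47; interest $2.16 → $310.63; payment $31.06; balance $279.57
Payment period 2: opening $279.57; interest $2.16 → $281.73; payment $31.30; balance $250.43

$31.30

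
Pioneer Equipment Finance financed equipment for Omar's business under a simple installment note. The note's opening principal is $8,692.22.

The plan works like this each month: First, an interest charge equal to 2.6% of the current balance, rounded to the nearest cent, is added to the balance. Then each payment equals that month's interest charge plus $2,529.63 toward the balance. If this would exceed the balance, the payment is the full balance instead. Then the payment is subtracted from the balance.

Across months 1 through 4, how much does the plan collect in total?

$9,201.60

Month 1: opening $8,692.22; interest $226.00 → $8,918.22; payment $2,755.63; balance $6,162.59
Month 2: opening $6,162.59; interest $160.23 → $6,322.82; payment $2,689.86; balance $3,632.96
Month 3: opening $3,632.96; interest $94.46 → $3,727.42; payment $2,624.09; balance $1,103.33
Month 4: opening $1,103.33; interest $28.69 → $1,132.02; payment $1,132.02; balance $0.00
Total paid: $9,201.60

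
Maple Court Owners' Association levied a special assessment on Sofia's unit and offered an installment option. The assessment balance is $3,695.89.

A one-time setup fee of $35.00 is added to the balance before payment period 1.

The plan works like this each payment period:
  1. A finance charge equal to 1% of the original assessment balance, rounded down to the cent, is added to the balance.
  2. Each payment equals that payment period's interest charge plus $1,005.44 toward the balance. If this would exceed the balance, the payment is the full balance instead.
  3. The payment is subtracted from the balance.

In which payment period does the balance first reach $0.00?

4

Payment period 1: opening $3,730.89; interest $36.95 → $3,767.84; payment $1,042.39; balance $2,725.45
Payment period 2: opening $2,725.45; interest $36.95 → $2,762.40; payment $1,042.39; balance $1,720.01
Payment period 3: opening $1,720.01; interest $36.95 → $1,756.96; payment $1,042.39; balance $714.57
Payment period 4: opening $714.57; interest $36.95 → $751.52; payment $751.52; balance $0.00
Balance reaches $0.00 in payment period 4.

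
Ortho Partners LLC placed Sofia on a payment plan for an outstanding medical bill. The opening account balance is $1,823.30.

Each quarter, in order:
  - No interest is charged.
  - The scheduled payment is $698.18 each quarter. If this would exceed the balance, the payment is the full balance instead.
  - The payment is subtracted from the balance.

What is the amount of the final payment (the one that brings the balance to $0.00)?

Quarter 1: $1,823.30 − $698.18 → $1,125.12
Quarter 2: $1,125.12 − $698.18 → $426.94
Quarter 3: $426.94 − $426.94 → $0.00

$426.94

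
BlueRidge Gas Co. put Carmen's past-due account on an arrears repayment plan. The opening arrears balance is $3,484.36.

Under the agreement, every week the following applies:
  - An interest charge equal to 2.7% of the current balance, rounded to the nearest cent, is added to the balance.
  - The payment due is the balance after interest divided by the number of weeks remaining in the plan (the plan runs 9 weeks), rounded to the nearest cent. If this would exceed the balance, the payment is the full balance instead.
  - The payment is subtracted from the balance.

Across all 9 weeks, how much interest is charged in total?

$505.91

Week 1: opening $3,484.36; interest $94.08 → $3,578.44; payment $397.60; balance $3,180.84
Week 2: opening $3,180.84; interest $85.88 → $3,266.72; payment $408.34; balance $2,858.38
Week 3: opening $2,858.38; interest $77.18 → $2,935.56; payment $419.37; balance $2,516.19
Week 4: opening $2,516.19; interest $67.94 → $2,584.13; payment $430.69; balance $2,153.44
Week 5: opening $2,153.44; interest $58.14 → $2,211.58; payment $442.32; balance $1,769.26
Week 6: opening $1,769.26; interest $47.77 → $1,817.03; payment $454.26; balance $1,362.77
Week 7: opening $1,362.77; interest $36.79 → $1,399.56; payment $466.52; balance $933.04
Week 8: opening $933.04; interest $25.19 → $958.23; payment $479.12; balance $479.11
Week 9: opening $479.11; interest $12.94 → $492.05; payment $492.05; balance $0.00
Total interest: $94.08 + $85.88 + $77.18 + $67.94 + $58.14 + $47.77 + $36.79 + $25.19 + $12.94 = $505.91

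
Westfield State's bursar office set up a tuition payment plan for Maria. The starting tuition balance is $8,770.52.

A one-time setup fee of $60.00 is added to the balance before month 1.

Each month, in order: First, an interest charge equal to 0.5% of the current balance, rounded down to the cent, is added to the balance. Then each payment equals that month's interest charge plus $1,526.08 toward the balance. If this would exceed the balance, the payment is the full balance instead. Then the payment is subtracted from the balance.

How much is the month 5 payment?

$1,539.71

Month 1: opening $8,830.52; interest $44.15 → $8,874.67; payment $1,570.23; balance $7,304.44
Month 2: opening $7,304.44; interest $36.52 → $7,340.96; payment $1,562.60; balance $5,778.36
Month 3: opening $5,778.36; interest $28.89 → $5,807.25; payment $1,554.97; balance $4,252.28
Month 4: opening $4,252.28; interest $21.26 → $4,273.54; payment $1,547.34; balance $2,726.20
Month 5: opening $2,726.20; interest $13.63 → $2,739.83; payment $1,539.71; balance $1,200.12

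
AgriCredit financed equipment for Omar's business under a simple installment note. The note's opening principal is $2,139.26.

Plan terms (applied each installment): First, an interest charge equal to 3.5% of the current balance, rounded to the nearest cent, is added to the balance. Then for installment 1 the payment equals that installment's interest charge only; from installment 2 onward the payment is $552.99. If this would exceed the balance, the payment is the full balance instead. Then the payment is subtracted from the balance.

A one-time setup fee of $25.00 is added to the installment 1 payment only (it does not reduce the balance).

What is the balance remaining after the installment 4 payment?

$654.12

# | Opening | Interest | Payment | Fee | End bal
1 | $2,139.26 | $74.87 | $74.87 | $25.00 | $2,139.26
2 | $2,139.26 | $74.87 | $552.99 | — | $1,661.14
3 | $1,661.14 | $58.14 | $552.99 | — | $1,166.29
4 | $1,166.29 | $40.82 | $552.99 | — | $654.12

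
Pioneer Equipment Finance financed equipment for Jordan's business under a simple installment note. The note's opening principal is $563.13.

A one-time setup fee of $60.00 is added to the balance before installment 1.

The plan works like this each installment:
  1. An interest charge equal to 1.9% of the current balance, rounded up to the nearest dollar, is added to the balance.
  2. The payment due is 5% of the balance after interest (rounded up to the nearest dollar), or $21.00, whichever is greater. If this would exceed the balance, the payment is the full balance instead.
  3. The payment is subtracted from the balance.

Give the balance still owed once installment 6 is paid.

Installment 1: opening $623.13; interest $12.00 → $635.13; payment $32.00; balance $603.13
Installment 2: opening $603.13; interest $12.00 → $615.13; payment $31.00; balance $584.13
Installment 3: opening $584.13; interest $12.00 → $596.13; payment $30.00; balance $566.13
Installment 4: opening $566.13; interest $11.00 → $577.13; payment $29.00; balance $548.13
Installment 5: opening $548.13; interest $11.00 → $559.13; payment $28.00; balance $531.13
Installment 6: opening $531.13; interest $11.00 → $542.13; payment $28.00; balance $514.13

$514.13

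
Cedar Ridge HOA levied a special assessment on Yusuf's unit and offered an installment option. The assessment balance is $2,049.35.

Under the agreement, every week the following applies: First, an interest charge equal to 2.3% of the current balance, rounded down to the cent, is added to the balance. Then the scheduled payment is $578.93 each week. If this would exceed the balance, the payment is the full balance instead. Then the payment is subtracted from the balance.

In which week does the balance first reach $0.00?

4

Week 1: opening $2,049.35; interest $47.13 → $2,096.48; payment $578.93; balance $1,517.55
Week 2: opening $1,517.55; interest $34.90 → $1,552.45; payment $578.93; balance $973.52
Week 3: opening $973.52; interest $22.39 → $995.91; payment $578.93; balance $416.98
Week 4: opening $416.98; interest $9.59 → $426.57; payment $426.57; balance $0.00
Balance reaches $0.00 in week 4.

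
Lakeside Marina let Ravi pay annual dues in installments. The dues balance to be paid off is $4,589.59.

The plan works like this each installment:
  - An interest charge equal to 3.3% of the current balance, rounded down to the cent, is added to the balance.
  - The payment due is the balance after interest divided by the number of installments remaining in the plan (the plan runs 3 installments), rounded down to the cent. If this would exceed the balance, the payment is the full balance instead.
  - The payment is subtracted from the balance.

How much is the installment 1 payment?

Installment 1: $4,589.59 +$151.45 interest = $4,741.04; pay $1,580.34 → $3,160.70

$1,580.34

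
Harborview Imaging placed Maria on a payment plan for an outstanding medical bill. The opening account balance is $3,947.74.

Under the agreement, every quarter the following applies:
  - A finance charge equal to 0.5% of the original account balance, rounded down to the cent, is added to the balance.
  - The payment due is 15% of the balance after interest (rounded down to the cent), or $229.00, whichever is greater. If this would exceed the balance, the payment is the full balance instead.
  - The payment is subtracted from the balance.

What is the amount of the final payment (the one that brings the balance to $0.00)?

# | Opening | Interest | Payment | End bal
1 | $3,947.74 | $19.73 | $595.12 | $3,372.35
2 | $3,372.35 | $19.73 | $508.81 | $2,883.27
3 | $2,883.27 | $19.73 | $435.45 | $2,467.55
4 | $2,467.55 | $19.73 | $373.09 | $2,114.19
5 | $2,114.19 | $19.73 | $320.08 | $1,813.84
6 | $1,813.84 | $19.73 | $275.03 | $1,558.54
7 | $1,558.54 | $19.73 | $236.74 | $1,341.53
8 | $1,341.53 | $19.73 | $229.00 | $1,132.26
9 | $1,132.26 | $19.73 | $229.00 | $922.99
10 | $922.99 | $19.73 | $229.00 | $713.72
11 | $713.72 | $19.73 | $229.00 | $504.45
12 | $504.45 | $19.73 | $229.00 | $295.18
13 | $295.18 | $19.73 | $229.00 | $85.91
14 | $85.91 | $19.73 | $105.64 | $0.00

$105.64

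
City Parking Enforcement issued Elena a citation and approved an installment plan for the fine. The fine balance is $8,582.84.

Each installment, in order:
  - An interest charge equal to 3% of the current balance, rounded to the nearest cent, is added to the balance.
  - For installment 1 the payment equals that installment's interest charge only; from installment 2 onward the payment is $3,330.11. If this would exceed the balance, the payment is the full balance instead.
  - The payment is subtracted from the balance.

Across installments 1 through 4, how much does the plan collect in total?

Installment 1: $8,582.84 +$257.49 interest = $8,840.33; pay $257.49 → $8,582.84
Installment 2: $8,582.84 +$257.49 interest = $8,840.33; pay $3,330.11 → $5,510.22
Installment 3: $5,510.22 +$165.31 interest = $5,675.53; pay $3,330.11 → $2,345.42
Installment 4: $2,345.42 +$70.36 interest = $2,415.78; pay $2,415.78 → $0.00
Total paid: $9,333.49

$9,333.49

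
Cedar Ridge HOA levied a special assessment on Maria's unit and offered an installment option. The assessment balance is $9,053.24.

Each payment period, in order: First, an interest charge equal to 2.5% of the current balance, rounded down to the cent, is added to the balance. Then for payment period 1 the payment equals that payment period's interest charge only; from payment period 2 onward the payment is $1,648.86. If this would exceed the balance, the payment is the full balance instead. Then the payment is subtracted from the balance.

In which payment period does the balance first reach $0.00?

7

Payment period 1: opening $9,053.24; interest $226.33 → $9,279.57; payment $226.33; balance $9,053.24
Payment period 2: opening $9,053.24; interest $226.33 → $9,279.57; payment $1,648.86; balance $7,630.71
Payment period 3: opening $7,630.71; interest $190.76 → $7,821.47; payment $1,648.86; balance $6,172.61
Payment period 4: opening $6,172.61; interest $154.31 → $6,326.92; payment $1,648.86; balance $4,678.06
Payment period 5: opening $4,678.06; interest $116.95 → $4,795.01; payment $1,648.86; balance $3,146.15
Payment period 6: opening $3,146.15; interest $78.65 → $3,224.80; payment $1,648.86; balance $1,575.94
Payment period 7: opening $1,575.94; interest $39.39 → $1,615.33; payment $1,615.33; balance $0.00
Balance reaches $0.00 in payment period 7.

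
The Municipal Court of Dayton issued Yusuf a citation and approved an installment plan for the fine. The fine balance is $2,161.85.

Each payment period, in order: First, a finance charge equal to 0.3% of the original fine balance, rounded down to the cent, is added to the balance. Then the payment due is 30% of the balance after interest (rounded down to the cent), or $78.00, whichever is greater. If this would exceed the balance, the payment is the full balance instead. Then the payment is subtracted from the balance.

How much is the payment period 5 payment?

Payment period 1: $2,161.85 +$6.48 interest = $2,168.33; pay $650.49 → $1,517.84
Payment period 2: $1,517.84 +$6.48 interest = $1,524.32; pay $457.29 → $1,067.03
Payment period 3: $1,067.03 +$6.48 interest = $1,073.51; pay $322.05 → $751.46
Payment period 4: $751.46 +$6.48 interest = $757.94; pay $227.38 → $530.56
Payment period 5: $530.56 +$6.48 interest = $537.04; pay $161.11 → $375.93

$161.11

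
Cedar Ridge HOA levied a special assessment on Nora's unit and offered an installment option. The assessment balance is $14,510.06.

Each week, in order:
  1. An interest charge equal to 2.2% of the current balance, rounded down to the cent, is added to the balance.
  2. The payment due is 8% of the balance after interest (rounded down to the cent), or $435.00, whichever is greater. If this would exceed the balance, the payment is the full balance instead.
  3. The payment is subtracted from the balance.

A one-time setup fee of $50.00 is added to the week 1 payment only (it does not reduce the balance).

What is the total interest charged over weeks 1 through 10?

$2,457.18

Week 1: opening $14,510.06; interest $319.22 → $14,829.28; payment $1,186.34 (+ $50.00 fee); balance $13,642.94
Week 2: opening $13,642.94; interest $300.14 → $13,943.08; payment $1,115.44; balance $12,827.64
Week 3: opening $12,827.64; interest $282.20 → $13,109.84; payment $1,048.78; balance $12,061.06
Week 4: opening $12,061.06; interest $265.34 → $12,326.40; payment $986.11; balance $11,340.29
Week 5: opening $11,340.29; interest $249.48 → $11,589.77; payment $927.18; balance $10,662.59
Week 6: opening $10,662.59; interest $234.57 → $10,897.16; payment $871.77; balance $10,025.39
Week 7: opening $10,025.39; interest $220.55 → $10,245.94; payment $819.67; balance $9,426.27
Week 8: opening $9,426.27; interest $207.37 → $9,633.64; payment $770.69; balance $8,862.95
Week 9: opening $8,862.95; interest $194.98 → $9,057.93; payment $724.63; balance $8,333.30
Week 10: opening $8,333.30; interest $183.33 → $8,516.63; payment $681.33; balance $7,835.30
Total interest: $319.22 + $300.14 + $282.20 + $265.34 + $249.48 + $234.57 + $220.55 + $207.37 + $194.98 + $183.33 = $2,457.18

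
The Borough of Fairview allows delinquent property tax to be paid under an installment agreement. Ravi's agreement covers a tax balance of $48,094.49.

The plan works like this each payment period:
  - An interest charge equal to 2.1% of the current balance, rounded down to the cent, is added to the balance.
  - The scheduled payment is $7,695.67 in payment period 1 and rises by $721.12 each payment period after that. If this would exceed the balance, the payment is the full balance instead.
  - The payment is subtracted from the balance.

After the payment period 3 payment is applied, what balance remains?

Payment period 1: opening $48,094.49; interest $1,009.98 → $49,104.47; payment $7,695.67; balance $41,408.80
Payment period 2: opening $41,408.80; interest $869.58 → $42,278.38; payment $8,416.79; balance $33,861.59
Payment period 3: opening $33,861.59; interest $711.09 → $34,572.68; payment $9,137.91; balance $25,434.77

$25,434.77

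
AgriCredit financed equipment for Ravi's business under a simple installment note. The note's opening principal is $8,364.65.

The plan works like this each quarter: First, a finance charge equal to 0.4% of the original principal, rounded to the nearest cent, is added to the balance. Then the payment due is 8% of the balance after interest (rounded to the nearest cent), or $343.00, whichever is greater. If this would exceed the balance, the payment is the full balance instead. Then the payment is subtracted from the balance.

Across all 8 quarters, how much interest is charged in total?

Quarter 1: $8,364.65 +$33.46 interest = $8,398.11; pay $671.85 → $7,726.26
Quarter 2: $7,726.26 +$33.46 interest = $7,759.72; pay $620.78 → $7,138.94
Quarter 3: $7,138.94 +$33.46 interest = $7,172.40; pay $573.79 → $6,598.61
Quarter 4: $6,598.61 +$33.46 interest = $6,632.07; pay $530.57 → $6,101.50
Quarter 5: $6,101.50 +$33.46 interest = $6,134.96; pay $490.80 → $5,644.16
Quarter 6: $5,644.16 +$33.46 interest = $5,677.62; pay $454.21 → $5,223.41
Quarter 7: $5,223.41 +$33.46 interest = $5,256.87; pay $420.55 → $4,836.32
Quarter 8: $4,836.32 +$33.46 interest = $4,869.78; pay $389.58 → $4,480.20
Total interest: $33.46 + $33.46 + $33.46 + $33.46 + $33.46 + $33.46 + $33.46 + $33.46 = $267.68

$267.68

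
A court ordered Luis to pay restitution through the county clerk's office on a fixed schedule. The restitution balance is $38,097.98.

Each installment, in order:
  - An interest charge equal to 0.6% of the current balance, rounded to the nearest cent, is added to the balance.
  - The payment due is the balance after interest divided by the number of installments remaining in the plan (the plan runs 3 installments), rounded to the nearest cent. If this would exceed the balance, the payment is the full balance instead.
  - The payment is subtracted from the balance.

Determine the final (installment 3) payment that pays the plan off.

$12,929.29

Installment 1: opening $38,097.98; interest $228.59 → $38,326.57; payment $12,775.52; balance $25,551.05
Installment 2: opening $25,551.05; interest $153.31 → $25,704.36; payment $12,852.18; balance $12,852.18
Installment 3: opening $12,852.18; interest $77.11 → $12,929.29; payment $12,929.29; balance $0.00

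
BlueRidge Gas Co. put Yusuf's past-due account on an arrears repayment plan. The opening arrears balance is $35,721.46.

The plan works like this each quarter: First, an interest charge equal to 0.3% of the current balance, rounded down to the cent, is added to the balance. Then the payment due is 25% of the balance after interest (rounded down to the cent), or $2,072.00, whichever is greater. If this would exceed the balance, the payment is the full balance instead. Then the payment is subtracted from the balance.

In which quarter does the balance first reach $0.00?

Quarter 1: $35,721.46 +$107.16 interest = $35,828.62; pay $8,957.15 → $26,871.47
Quarter 2: $26,871.47 +$80.61 interest = $26,952.08; pay $6,738.02 → $20,214.06
Quarter 3: $20,214.06 +$60.64 interest = $20,274.70; pay $5,068.67 → $15,206.03
Quarter 4: $15,206.03 +$45.61 interest = $15,251.64; pay $3,812.91 → $11,438.73
Quarter 5: $11,438.73 +$34.31 interest = $11,473.04; pay $2,868.26 → $8,604.78
Quarter 6: $8,604.78 +$25.81 interest = $8,630.59; pay $2,157.64 → $6,472.95
Quarter 7: $6,472.95 +$19.41 interest = $6,492.36; pay $2,072.00 → $4,420.36
Quarter 8: $4,420.36 +$13.26 interest = $4,433.62; pay $2,072.00 → $2,361.62
Quarter 9: $2,361.62 +$7.08 interest = $2,368.70; pay $2,072.00 → $296.70
Quarter 10: $296.70 +$0.89 interest = $297.59; pay $297.59 → $0.00
Balance reaches $0.00 in quarter 10.

10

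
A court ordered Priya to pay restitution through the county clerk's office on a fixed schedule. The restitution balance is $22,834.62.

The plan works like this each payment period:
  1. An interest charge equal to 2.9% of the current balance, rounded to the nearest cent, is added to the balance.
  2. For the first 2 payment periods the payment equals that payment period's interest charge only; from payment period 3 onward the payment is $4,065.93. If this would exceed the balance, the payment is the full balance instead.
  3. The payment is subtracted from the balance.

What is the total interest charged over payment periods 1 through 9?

Payment period 1: $22,834.62 +$662.20 interest = $23,496.82; pay $662.20 → $22,834.62
Payment period 2: $22,834.62 +$662.20 interest = $23,496.82; pay $662.20 → $22,834.62
Payment period 3: $22,834.62 +$662.20 interest = $23,496.82; pay $4,065.93 → $19,430.89
Payment period 4: $19,430.89 +$563.50 interest = $19,994.39; pay $4,065.93 → $15,928.46
Payment period 5: $15,928.46 +$461.93 interest = $16,390.39; pay $4,065.93 → $12,324.46
Payment period 6: $12,324.46 +$357.41 interest = $12,681.87; pay $4,065.93 → $8,615.94
Payment period 7: $8,615.94 +$249.86 interest = $8,865.80; pay $4,065.93 → $4,799.87
Payment period 8: $4,799.87 +$139.20 interest = $4,939.07; pay $4,065.93 → $873.14
Payment period 9: $873.14 +$25.32 interest = $898.46; pay $898.46 → $0.00
Total interest: $662.20 + $662.20 + $662.20 + $563.50 + $461.93 + $357.41 + $249.86 + $139.20 + $25.32 = $3,783.82

$3,783.82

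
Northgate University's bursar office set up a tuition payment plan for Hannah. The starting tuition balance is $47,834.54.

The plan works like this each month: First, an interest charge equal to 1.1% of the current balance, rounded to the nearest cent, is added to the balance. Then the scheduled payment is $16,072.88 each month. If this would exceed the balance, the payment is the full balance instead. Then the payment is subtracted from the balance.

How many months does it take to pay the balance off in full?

Month 1: $47,834.54 +$526.18 interest = $48,360.72; pay $16,072.88 → $32,287.84
Month 2: $32,287.84 +$355.17 interest = $32,643.01; pay $16,072.88 → $16,570.13
Month 3: $16,570.13 +$182.27 interest = $16,752.40; pay $16,072.88 → $679.52
Month 4: $679.52 +$7.47 interest = $686.99; pay $686.99 → $0.00
Balance reaches $0.00 in month 4.

4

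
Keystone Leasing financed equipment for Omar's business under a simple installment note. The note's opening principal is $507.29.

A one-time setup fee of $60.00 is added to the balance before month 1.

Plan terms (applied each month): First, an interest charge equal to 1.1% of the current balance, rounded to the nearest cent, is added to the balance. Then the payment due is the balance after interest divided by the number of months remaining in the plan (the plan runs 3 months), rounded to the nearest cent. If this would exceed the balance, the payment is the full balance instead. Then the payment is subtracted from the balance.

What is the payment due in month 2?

# | Opening | Interest | Payment | End bal
1 | $567.29 | $6.24 | $191.18 | $382.35
2 | $382.35 | $4.21 | $193.28 | $193.28

$193.28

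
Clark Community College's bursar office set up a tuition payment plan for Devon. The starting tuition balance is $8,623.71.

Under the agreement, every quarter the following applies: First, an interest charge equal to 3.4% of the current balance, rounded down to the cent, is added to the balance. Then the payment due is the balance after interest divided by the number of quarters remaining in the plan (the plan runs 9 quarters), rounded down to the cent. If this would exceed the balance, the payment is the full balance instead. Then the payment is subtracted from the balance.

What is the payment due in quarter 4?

Quarter 1: $8,623.71 +$293.20 interest = $8,916.91; pay $990.76 → $7,926.15
Quarter 2: $7,926.15 +$269.48 interest = $8,195.63; pay $1,024.45 → $7,171.18
Quarter 3: $7,171.18 +$243.82 interest = $7,415.00; pay $1,059.28 → $6,355.72
Quarter 4: $6,355.72 +$216.09 interest = $6,571.81; pay $1,095.30 → $5,476.51

$1,095.30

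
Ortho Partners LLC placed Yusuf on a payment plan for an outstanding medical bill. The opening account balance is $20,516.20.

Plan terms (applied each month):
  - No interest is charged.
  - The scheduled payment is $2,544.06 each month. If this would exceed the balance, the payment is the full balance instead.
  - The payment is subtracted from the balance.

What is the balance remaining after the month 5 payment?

Month 1: opening $20,516.20; payment $2,544.06; balance $17,972.14
Month 2: opening $17,972.14; payment $2,544.06; balance $15,428.08
Month 3: opening $15,428.08; payment $2,544.06; balance $12,884.02
Month 4: opening $12,884.02; payment $2,544.06; balance $10,339.96
Month 5: opening $10,339.96; payment $2,544.06; balance $7,795.90

$7,795.90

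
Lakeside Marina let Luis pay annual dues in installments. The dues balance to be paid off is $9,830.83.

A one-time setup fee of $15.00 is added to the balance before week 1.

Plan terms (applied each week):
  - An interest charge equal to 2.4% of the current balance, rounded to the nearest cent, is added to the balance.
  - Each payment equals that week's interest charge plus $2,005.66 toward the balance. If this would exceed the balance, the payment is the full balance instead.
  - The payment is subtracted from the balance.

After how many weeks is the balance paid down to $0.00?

5

Week 1: opening $9,845.83; interest $236.30 → $10,082.13; payment $2,241.96; balance $7,840.17
Week 2: opening $7,840.17; interest $188.16 → $8,028.33; payment $2,193.82; balance $5,834.51
Week 3: opening $5,834.51; interest $140.03 → $5,974.54; payment $2,145.69; balance $3,828.85
Week 4: opening $3,828.85; interest $91.89 → $3,920.74; payment $2,097.55; balance $1,823.19
Week 5: opening $1,823.19; interest $43.76 → $1,866.95; payment $1,866.95; balance $0.00
Balance reaches $0.00 in week 5.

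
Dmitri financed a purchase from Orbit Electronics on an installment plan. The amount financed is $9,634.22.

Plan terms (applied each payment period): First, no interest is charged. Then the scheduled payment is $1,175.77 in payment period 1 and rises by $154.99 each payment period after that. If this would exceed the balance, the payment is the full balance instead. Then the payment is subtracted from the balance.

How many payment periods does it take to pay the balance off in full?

7

# | Opening | Payment | End bal
1 | $9,634.22 | $1,175.77 | $8,458.45
2 | $8,458.45 | $1,330.76 | $7,127.69
3 | $7,127.69 | $1,485.75 | $5,641.94
4 | $5,641.94 | $1,640.74 | $4,001.20
5 | $4,001.20 | $1,795.73 | $2,205.47
6 | $2,205.47 | $1,950.72 | $254.75
7 | $254.75 | $254.75 | $0.00
Balance reaches $0.00 in payment period 7.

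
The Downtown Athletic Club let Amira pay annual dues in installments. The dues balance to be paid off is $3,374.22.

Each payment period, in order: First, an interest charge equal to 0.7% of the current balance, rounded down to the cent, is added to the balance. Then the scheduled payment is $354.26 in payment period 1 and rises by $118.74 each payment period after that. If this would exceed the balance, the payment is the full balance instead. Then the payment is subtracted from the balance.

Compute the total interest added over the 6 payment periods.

$89.93

Payment period 1: $3,374.22 +$23.61 interest = $3,397.83; pay $354.26 → $3,043.57
Payment period 2: $3,043.57 +$21.30 interest = $3,064.87; pay $473.00 → $2,591.87
Payment period 3: $2,591.87 +$18.14 interest = $2,610.01; pay $591.74 → $2,018.27
Payment period 4: $2,018.27 +$14.12 interest = $2,032.39; pay $710.48 → $1,321.91
Payment period 5: $1,321.91 +$9.25 interest = $1,331.16; pay $829.22 → $501.94
Payment period 6: $501.94 +$3.51 interest = $505.45; pay $505.45 → $0.00
Total interest: $23.61 + $21.30 + $18.14 + $14.12 + $9.25 + $3.51 = $89.93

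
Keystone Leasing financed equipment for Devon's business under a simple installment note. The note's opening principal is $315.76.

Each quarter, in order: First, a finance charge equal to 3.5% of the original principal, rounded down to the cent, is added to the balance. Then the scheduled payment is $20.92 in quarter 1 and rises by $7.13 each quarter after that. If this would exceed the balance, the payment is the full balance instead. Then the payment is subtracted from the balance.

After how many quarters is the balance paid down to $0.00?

9

Quarter 1: opening $315.76; interest $11.05 → $326.81; payment $20.92; balance $305.89
Quarter 2: opening $305.89; interest $11.05 → $316.94; payment $28.05; balance $288.89
Quarter 3: opening $288.89; interest $11.05 → $299.94; payment $35.18; balance $264.76
Quarter 4: opening $264.76; interest $11.05 → $275.81; payment $42.31; balance $233.50
Quarter 5: opening $233.50; interest $11.05 → $244.55; payment $49.44; balance $195.11
Quarter 6: opening $195.11; interest $11.05 → $206.16; payment $56.57; balance $149.59
Quarter 7: opening $149.59; interest $11.05 → $160.64; payment $63.70; balance $96.94
Quarter 8: opening $96.94; interest $11.05 → $107.99; payment $70.83; balance $37.16
Quarter 9: opening $37.16; interest $11.05 → $48.21; payment $48.21; balance $0.00
Balance reaches $0.00 in quarter 9.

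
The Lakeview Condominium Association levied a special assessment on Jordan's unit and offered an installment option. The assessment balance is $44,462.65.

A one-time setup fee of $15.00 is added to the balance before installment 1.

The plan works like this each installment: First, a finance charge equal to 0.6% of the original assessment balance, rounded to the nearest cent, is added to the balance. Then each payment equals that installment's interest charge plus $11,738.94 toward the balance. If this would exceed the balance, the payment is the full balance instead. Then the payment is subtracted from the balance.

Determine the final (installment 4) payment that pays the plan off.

Installment 1: opening $44,477.65; interest $266.78 → $44,744.43; payment $12,005.72; balance $32,738.71
Installment 2: opening $32,738.71; interest $266.78 → $33,005.49; payment $12,005.72; balance $20,999.77
Installment 3: opening $20,999.77; interest $266.78 → $21,266.55; payment $12,005.72; balance $9,260.83
Installment 4: opening $9,260.83; interest $266.78 → $9,527.61; payment $9,527.61; balance $0.00

$9,527.61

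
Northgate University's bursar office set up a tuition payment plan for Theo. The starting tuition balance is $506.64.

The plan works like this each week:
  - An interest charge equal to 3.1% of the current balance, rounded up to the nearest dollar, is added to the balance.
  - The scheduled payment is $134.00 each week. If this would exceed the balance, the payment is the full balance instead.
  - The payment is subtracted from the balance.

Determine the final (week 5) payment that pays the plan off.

$14.64

Week 1: $506.64 +$16.00 interest = $522.64; pay $134.00 → $388.64
Week 2: $388.64 +$13.00 interest = $401.64; pay $134.00 → $267.64
Week 3: $267.64 +$9.00 interest = $276.64; pay $134.00 → $142.64
Week 4: $142.64 +$5.00 interest = $147.64; pay $134.00 → $13.64
Week 5: $13.64 +$1.00 interest = $14.64; pay $14.64 → $0.00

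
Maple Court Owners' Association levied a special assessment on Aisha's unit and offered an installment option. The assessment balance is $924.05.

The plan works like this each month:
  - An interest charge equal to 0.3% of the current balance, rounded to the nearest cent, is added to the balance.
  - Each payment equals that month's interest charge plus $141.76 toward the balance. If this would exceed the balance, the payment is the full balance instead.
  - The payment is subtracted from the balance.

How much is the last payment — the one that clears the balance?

Month 1: opening $924.05; interest $2.77 → $926.82; payment $144.53; balance $782.29
Month 2: opening $782.29; interest $2.35 → $784.64; payment $144.11; balance $640.53
Month 3: opening $640.53; interest $1.92 → $642.45; payment $143.68; balance $498.77
Month 4: opening $498.77; interest $1.50 → $500.27; payment $143.26; balance $357.01
Month 5: opening $357.01; interest $1.07 → $358.08; payment $142.83; balance $215.25
Month 6: opening $215.25; interest $0.65 → $215.90; payment $142.41; balance $73.49
Month 7: opening $73.49; interest $0.22 → $73.71; payment $73.71; balance $0.00

$73.71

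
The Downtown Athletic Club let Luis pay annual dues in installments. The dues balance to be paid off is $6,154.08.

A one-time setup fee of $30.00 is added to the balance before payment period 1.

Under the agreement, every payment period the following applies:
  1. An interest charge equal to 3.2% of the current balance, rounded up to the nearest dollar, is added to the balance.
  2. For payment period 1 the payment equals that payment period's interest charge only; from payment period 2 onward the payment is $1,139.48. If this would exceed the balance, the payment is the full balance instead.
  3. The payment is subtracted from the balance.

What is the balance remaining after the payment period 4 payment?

Payment period 1: opening $6,184.08; interest $198.00 → $6,382.08; payment $198.00; balance $6,184.08
Payment period 2: opening $6,184.08; interest $198.00 → $6,382.08; payment $1,139.48; balance $5,242.60
Payment period 3: opening $5,242.60; interest $168.00 → $5,410.60; payment $1,139.48; balance $4,271.12
Payment period 4: opening $4,271.12; interest $137.00 → $4,408.12; payment $1,139.48; balance $3,268.64

$3,268.64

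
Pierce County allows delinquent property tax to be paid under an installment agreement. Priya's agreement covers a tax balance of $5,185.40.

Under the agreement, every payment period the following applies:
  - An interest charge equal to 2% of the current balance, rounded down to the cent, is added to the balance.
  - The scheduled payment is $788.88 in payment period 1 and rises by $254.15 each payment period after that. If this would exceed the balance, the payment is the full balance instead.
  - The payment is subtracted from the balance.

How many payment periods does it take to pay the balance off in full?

5

# | Opening | Interest | Payment | End bal
1 | $5,185.40 | $103.70 | $788.88 | $4,500.22
2 | $4,500.22 | $90.00 | $1,043.03 | $3,547.19
3 | $3,547.19 | $70.94 | $1,297.18 | $2,320.95
4 | $2,320.95 | $46.41 | $1,551.33 | $816.03
5 | $816.03 | $16.32 | $832.35 | $0.00
Balance reaches $0.00 in payment period 5.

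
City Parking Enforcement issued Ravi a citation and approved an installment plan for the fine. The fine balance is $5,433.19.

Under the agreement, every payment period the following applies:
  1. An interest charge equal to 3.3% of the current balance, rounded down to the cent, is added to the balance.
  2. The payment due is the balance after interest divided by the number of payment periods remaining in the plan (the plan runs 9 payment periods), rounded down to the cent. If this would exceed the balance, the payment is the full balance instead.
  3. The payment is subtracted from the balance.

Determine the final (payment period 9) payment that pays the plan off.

Payment period 1: opening $5,433.19; interest $179.29 → $5,612.48; payment $623.60; balance $4,988.88
Payment period 2: opening $4,988.88; interest $164.63 → $5,153.51; payment $644.18; balance $4,509.33
Payment period 3: opening $4,509.33; interest $148.80 → $4,658.13; payment $665.44; balance $3,992.69
Payment period 4: opening $3,992.69; interest $131.75 → $4,124.44; payment $687.40; balance $3,437.04
Payment period 5: opening $3,437.04; interest $113.42 → $3,550.46; payment $710.09; balance $2,840.37
Payment period 6: opening $2,840.37; interest $93.73 → $2,934.10; payment $733.52; balance $2,200.58
Payment period 7: opening $2,200.58; interest $72.61 → $2,273.19; payment $757.73; balance $1,515.46
Payment period 8: opening $1,515.46; interest $50.01 → $1,565.47; payment $782.73; balance $782.74
Payment period 9: opening $782.74; interest $25.83 → $808.57; payment $808.57; balance $0.00

$808.57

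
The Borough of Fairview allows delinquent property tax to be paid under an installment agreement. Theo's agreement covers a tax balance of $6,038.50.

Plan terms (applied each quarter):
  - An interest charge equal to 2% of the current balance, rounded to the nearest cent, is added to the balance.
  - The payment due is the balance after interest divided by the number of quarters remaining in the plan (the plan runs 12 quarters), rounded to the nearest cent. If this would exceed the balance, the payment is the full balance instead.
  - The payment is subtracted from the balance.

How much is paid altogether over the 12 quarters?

$6,884.05

Quarter 1: opening $6,038.50; interest $120.77 → $6,159.27; payment $513.27; balance $5,646.00
Quarter 2: opening $5,646.00; interest $112.92 → $5,758.92; payment $523.54; balance $5,235.38
Quarter 3: opening $5,235.38; interest $104.71 → $5,340.09; payment $534.01; balance $4,806.08
Quarter 4: opening $4,806.08; interest $96.12 → $4,902.20; payment $544.69; balance $4,357.51
Quarter 5: opening $4,357.51; interest $87.15 → $4,444.66; payment $555.58; balance $3,889.08
Quarter 6: opening $3,889.08; interest $77.78 → $3,966.86; payment $566.69; balance $3,400.17
Quarter 7: opening $3,400.17; interest $68.00 → $3,468.17; payment $578.03; balance $2,890.14
Quarter 8: opening $2,890.14; interest $57.80 → $2,947.94; payment $589.59; balance $2,358.35
Quarter 9: opening $2,358.35; interest $47.17 → $2,405.52; payment $601.38; balance $1,804.14
Quarter 10: opening $1,804.14; interest $36.08 → $1,840.22; payment $613.41; balance $1,226.81
Quarter 11: opening $1,226.81; interest $24.54 → $1,251.35; payment $625.68; balance $625.67
Quarter 12: opening $625.67; interest $12.51 → $638.18; payment $638.18; balance $0.00
Total paid: $6,884.05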